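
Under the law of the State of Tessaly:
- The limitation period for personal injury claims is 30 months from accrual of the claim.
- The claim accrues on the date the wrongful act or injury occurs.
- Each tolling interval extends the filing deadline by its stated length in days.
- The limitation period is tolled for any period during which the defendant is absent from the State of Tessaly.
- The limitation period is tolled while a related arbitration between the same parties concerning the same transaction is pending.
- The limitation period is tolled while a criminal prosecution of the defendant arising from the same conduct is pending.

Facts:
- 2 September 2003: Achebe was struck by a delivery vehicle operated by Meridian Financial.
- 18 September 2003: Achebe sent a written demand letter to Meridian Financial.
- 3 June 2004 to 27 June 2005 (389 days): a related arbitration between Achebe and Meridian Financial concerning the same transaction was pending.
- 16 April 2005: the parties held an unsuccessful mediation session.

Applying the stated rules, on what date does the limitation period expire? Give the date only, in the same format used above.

26 March 2007

The limitation period began to run on 2 September 2003.
Adding the 30 months base period to 2 September 2003 gives a deadline of 2 March 2006, before any tolling.
The period was tolled for 389 days by the pending related arbitration (3 June 2004 to 27 June 2005), pushing the deadline to 26 March 2007.
None of the other events listed affects the running of the period under the stated rules.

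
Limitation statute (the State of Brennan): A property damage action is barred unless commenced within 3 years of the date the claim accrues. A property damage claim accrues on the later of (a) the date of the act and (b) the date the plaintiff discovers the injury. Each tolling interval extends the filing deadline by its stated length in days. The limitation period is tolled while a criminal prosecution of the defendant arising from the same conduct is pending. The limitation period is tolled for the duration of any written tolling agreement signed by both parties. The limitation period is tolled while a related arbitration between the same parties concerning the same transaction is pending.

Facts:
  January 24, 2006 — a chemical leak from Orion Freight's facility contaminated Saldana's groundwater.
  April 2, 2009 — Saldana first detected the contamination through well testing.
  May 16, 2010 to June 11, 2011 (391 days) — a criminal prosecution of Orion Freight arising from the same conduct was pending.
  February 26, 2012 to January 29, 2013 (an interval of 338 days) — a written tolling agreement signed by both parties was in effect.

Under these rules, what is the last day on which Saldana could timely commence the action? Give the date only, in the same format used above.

Taking the later of the act (January 24, 2006) and discovery (April 2, 2009), the claim accrued on April 2, 2009.
Adding the 3 years base period to April 2, 2009 gives a deadline of April 2, 2012, before any tolling.
The period was tolled for 391 days by the pending criminal prosecution (May 16, 2010 to June 11, 2011), pushing the deadline to April 28, 2013.
The period was tolled for 338 days by the written tolling agreement (February 26, 2012 to January 29, 2013), pushing the deadline to April 1, 2014.

April 1, 2014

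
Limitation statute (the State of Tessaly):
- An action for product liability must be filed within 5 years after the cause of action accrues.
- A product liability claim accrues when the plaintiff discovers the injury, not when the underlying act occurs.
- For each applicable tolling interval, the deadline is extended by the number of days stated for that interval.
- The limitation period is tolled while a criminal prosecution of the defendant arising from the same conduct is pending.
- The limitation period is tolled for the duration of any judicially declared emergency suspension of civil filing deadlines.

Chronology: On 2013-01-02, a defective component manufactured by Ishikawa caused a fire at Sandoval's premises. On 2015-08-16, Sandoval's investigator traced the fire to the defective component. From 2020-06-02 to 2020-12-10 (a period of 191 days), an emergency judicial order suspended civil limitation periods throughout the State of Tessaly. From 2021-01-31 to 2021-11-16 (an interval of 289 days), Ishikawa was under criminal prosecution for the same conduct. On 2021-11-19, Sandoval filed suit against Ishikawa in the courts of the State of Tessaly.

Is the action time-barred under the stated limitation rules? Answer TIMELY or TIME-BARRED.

Accrual is tied to discovery, so the period began on 2015-08-16 rather than on 2013-01-02 when the act occurred.
Adding the 5 years base period to 2015-08-16 gives a deadline of 2020-08-16, before any tolling.
The period was tolled for 191 days by the emergency suspension of filing deadlines (2020-06-02 to 2020-12-10), pushing the deadline to 2021-02-23.
The pending criminal prosecution from 2021-01-31 to 2021-11-16 tolled the period for 289 days, extending the deadline to 2021-12-09.
The 2021-11-19 filing precedes the 2021-12-09 deadline; the claim is timely.

TIMELY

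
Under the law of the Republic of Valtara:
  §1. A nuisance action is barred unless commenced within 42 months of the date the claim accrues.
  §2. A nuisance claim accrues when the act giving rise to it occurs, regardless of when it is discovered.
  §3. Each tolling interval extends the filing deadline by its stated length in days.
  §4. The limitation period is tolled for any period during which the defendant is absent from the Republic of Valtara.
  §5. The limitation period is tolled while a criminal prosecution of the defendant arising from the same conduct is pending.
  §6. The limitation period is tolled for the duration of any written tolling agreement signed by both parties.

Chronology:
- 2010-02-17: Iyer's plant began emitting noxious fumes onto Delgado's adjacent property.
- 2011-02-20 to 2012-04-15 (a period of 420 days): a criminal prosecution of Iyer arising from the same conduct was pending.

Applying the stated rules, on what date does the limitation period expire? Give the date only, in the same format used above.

The claim accrued on 2010-02-17, the date of the act.
The untolled deadline — 42 months after 2010-02-17 — is 2013-08-17.
The pending criminal prosecution from 2011-02-20 to 2012-04-15 tolled the period for 420 days, extending the deadline to 2014-10-11.

2014-10-11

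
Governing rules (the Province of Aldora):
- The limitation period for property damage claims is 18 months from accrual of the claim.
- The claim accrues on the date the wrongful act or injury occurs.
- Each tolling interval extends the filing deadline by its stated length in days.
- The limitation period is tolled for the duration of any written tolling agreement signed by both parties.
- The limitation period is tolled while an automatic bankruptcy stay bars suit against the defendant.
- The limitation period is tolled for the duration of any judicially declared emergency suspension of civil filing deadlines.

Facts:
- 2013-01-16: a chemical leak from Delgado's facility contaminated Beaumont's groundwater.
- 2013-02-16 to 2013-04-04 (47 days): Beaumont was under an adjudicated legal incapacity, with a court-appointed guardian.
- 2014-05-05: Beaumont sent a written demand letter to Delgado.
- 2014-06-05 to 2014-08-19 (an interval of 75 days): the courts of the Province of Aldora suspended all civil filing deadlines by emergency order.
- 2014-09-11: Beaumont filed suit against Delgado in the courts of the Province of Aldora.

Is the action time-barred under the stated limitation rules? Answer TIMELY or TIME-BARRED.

TIMELY

The limitation period began to run on 2013-01-16.
Adding the 18 months base period to 2013-01-16 gives a deadline of 2014-07-16, before any tolling.
Because the emergency suspension of filing deadlines ran from 2014-06-05 to 2014-08-19, the deadline is extended by 75 days to 2014-09-29.
No stated provision tolls the period for the plaintiff's incapacity, so the interval from 2013-02-16 to 2013-04-04 has no effect on the deadline.
None of the other events listed affects the running of the period under the stated rules.
Filing on 2014-09-11 beat the 2014-09-29 deadline — the action is timely.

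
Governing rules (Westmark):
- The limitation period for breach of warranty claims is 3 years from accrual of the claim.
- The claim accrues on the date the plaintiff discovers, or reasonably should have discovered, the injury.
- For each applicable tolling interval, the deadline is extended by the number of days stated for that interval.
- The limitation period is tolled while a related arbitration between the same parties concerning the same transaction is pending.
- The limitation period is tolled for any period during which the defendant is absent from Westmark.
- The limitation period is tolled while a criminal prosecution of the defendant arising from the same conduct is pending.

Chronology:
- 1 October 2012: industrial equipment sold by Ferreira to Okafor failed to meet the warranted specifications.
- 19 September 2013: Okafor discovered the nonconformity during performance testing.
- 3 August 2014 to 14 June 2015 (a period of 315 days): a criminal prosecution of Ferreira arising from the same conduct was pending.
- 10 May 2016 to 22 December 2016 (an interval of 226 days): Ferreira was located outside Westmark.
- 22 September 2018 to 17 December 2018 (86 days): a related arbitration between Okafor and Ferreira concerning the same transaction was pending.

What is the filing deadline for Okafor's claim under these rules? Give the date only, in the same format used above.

14 March 2018

Under the discovery rule, the claim accrued on 19 September 2013, when Okafor discovered the injury — not on the 1 October 2012 date of the underlying act.
The untolled deadline — 3 years after 19 September 2013 — is 19 September 2016.
Because the pending criminal prosecution ran from 3 August 2014 to 14 June 2015, the deadline is extended by 315 days to 31 July 2017.
The defendant's absence from the jurisdiction from 10 May 2016 to 22 December 2016 tolled the period for 226 days, extending the deadline to 14 March 2018.
The pending related arbitration from 22 September 2018 to 17 December 2018 began after the period had already run on 14 March 2018, so it has no tolling effect.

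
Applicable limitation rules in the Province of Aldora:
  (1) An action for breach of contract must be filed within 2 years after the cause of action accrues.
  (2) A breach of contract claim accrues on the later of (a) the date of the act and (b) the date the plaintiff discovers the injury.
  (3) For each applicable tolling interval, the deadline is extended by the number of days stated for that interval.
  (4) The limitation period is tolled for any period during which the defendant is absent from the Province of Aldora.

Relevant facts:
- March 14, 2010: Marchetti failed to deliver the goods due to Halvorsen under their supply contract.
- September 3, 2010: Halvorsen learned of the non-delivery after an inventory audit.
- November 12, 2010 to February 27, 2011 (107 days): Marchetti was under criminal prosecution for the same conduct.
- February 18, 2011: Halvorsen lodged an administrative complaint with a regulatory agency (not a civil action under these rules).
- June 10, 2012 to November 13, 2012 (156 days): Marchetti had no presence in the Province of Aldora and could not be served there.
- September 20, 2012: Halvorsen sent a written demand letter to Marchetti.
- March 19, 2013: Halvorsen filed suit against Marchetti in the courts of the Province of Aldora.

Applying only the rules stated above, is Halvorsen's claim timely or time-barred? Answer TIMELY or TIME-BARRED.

TIME-BARRED

Taking the later of the act (March 14, 2010) and discovery (September 3, 2010), the claim accrued on September 3, 2010.
Adding the 2 years base period to September 3, 2010 gives a deadline of September 3, 2012, before any tolling.
The period was tolled for 156 days by the defendant's absence from the jurisdiction (June 10, 2012 to November 13, 2012), pushing the deadline to February 6, 2013.
Although a criminal prosecution ran from November 12, 2010 to February 27, 2011, the stated rules do not make that a tolling event, so it is disregarded.
The other events in the timeline have no effect on the limitation period under the stated rules.
Filing on March 19, 2013 missed the February 6, 2013 deadline — the action is time-barred.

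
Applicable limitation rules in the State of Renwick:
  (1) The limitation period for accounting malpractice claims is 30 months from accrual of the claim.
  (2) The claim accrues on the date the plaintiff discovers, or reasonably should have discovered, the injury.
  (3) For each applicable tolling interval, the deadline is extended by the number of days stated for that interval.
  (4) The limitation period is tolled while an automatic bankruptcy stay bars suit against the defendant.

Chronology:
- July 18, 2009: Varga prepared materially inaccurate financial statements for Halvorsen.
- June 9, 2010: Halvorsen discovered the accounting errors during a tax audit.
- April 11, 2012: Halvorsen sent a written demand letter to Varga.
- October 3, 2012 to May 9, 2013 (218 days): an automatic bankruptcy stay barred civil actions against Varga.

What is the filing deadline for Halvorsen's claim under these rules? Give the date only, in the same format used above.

Under the discovery rule, the claim accrued on June 9, 2010, when Halvorsen discovered the injury — not on the July 18, 2009 date of the underlying act.
Adding the 30 months base period to June 9, 2010 gives a deadline of December 9, 2012, before any tolling.
The automatic bankruptcy stay from October 3, 2012 to May 9, 2013 tolled the period for 218 days, extending the deadline to July 15, 2013.
The other events in the timeline have no effect on the limitation period under the stated rules.

July 15, 2013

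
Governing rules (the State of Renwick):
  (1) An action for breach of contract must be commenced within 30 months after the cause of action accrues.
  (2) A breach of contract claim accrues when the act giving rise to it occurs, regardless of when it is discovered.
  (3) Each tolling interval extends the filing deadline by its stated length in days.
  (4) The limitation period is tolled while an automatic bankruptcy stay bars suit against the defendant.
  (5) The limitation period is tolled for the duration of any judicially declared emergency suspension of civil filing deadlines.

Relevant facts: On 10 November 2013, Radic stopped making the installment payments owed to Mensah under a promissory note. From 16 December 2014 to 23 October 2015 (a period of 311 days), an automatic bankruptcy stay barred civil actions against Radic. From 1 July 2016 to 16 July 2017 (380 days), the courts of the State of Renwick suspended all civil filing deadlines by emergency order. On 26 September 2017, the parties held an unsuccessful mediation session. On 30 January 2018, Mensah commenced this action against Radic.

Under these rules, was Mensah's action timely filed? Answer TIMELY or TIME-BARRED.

The claim accrued on 10 November 2013, when the wrongful act occurred.
Adding the 30 months base period to 10 November 2013 gives a deadline of 10 May 2016, before any tolling.
The automatic bankruptcy stay from 16 December 2014 to 23 October 2015 tolled the period for 311 days, extending the deadline to 17 March 2017.
The emergency suspension of filing deadlines from 1 July 2016 to 16 July 2017 tolled the period for 380 days, extending the deadline to 1 April 2018.
None of the other events listed affects the running of the period under the stated rules.
Mensah filed on 30 January 2018, before the 1 April 2018 deadline, so the action is timely.

TIMELY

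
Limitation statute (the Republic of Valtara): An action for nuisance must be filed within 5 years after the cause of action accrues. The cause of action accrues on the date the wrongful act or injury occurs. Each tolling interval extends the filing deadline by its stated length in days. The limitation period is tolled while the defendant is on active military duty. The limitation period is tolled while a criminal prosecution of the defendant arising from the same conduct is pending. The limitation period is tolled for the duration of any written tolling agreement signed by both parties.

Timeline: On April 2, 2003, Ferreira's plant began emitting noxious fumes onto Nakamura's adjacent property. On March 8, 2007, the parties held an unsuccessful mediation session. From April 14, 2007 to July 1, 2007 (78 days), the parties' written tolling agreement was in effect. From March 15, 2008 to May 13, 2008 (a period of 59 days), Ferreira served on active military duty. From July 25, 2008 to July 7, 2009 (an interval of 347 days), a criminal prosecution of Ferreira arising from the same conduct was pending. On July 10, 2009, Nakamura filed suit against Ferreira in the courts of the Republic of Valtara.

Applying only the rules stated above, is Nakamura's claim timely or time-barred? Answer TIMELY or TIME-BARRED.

TIMELY

The claim accrued on April 2, 2003, when the wrongful act occurred.
5 years from April 2, 2003 is April 2, 2008.
Because the written tolling agreement ran from April 14, 2007 to July 1, 2007, the deadline is extended by 78 days to June 19, 2008.
Because the defendant's active military service ran from March 15, 2008 to May 13, 2008, the deadline is extended by 59 days to August 17, 2008.
The pending criminal prosecution from July 25, 2008 to July 7, 2009 tolled the period for 347 days, extending the deadline to July 30, 2009.
None of the other events listed affects the running of the period under the stated rules.
The July 10, 2009 filing precedes the July 30, 2009 deadline; the claim is timely.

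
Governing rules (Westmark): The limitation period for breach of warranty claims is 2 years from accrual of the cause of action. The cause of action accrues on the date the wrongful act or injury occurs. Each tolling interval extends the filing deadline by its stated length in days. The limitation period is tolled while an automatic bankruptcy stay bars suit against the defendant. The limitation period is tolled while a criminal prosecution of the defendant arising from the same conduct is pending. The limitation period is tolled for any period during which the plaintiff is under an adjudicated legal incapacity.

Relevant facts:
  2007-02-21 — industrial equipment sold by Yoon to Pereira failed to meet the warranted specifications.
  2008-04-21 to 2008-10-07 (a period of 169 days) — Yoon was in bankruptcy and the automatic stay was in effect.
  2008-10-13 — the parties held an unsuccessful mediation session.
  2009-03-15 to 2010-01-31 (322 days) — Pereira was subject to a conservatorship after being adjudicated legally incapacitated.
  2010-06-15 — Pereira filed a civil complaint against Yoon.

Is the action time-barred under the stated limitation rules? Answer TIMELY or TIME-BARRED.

The limitation period began to run on 2007-02-21.
2 years from 2007-02-21 is 2009-02-21.
Because the automatic bankruptcy stay ran from 2008-04-21 to 2008-10-07, the deadline is extended by 169 days to 2009-08-09.
The plaintiff's legal incapacity from 2009-03-15 to 2010-01-31 tolled the period for 322 days, extending the deadline to 2010-06-27.
The other events in the timeline have no effect on the limitation period under the stated rules.
The 2010-06-15 filing precedes the 2010-06-27 deadline; the claim is timely.

TIMELY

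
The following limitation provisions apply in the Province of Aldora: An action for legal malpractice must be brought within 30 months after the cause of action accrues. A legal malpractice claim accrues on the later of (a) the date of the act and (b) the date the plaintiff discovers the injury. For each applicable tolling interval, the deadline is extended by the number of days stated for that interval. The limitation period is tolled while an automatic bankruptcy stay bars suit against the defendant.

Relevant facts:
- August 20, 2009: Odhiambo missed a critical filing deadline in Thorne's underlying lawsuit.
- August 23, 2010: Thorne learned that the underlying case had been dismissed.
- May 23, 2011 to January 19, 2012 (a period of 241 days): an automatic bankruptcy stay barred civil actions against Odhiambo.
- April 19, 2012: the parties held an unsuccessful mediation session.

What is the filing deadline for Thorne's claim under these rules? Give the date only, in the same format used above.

October 22, 2013

Taking the later of the act (August 20, 2009) and discovery (August 23, 2010), the claim accrued on August 23, 2010.
30 months from August 23, 2010 is February 23, 2013.
The automatic bankruptcy stay from May 23, 2011 to January 19, 2012 tolled the period for 241 days, extending the deadline to October 22, 2013.
The other events in the timeline have no effect on the limitation period under the stated rules.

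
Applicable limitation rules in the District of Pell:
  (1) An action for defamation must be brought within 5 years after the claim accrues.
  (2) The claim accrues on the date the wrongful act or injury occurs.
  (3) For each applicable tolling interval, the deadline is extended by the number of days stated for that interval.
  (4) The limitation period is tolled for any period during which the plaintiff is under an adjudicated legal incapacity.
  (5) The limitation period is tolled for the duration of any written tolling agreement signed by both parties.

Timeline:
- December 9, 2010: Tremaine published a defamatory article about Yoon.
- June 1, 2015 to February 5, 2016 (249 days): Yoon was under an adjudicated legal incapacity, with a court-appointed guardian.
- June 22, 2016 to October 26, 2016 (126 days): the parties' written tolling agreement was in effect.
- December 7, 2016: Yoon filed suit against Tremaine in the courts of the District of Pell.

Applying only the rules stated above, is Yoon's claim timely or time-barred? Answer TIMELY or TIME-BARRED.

The claim accrued on December 9, 2010, the date of the act.
Adding the 5 years base period to December 9, 2010 gives a deadline of December 9, 2015, before any tolling.
The period was tolled for 249 days by the plaintiff's legal incapacity (June 1, 2015 to February 5, 2016), pushing the deadline to August 14, 2016.
The period was tolled for 126 days by the written tolling agreement (June 22, 2016 to October 26, 2016), pushing the deadline to December 18, 2016.
Yoon filed on December 7, 2016, before the December 18, 2016 deadline, so the action is timely.

TIMELY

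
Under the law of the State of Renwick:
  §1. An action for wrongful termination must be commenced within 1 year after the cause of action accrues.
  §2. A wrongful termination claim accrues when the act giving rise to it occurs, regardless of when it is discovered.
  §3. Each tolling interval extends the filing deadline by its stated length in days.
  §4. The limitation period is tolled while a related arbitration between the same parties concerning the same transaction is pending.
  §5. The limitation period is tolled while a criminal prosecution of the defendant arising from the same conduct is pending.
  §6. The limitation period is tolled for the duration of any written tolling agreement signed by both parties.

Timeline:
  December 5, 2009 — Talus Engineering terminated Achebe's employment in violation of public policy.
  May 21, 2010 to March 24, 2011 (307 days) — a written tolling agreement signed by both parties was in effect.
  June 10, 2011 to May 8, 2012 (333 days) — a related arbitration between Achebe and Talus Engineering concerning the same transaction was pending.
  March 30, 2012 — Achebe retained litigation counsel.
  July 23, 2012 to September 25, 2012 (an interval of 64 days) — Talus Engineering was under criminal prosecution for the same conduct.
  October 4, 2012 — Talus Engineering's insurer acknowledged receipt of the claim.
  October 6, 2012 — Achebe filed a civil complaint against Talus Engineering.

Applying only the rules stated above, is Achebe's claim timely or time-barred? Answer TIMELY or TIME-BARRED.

TIMELY

The cause of action accrued on December 5, 2009, the date of the act.
1 year from December 5, 2009 is December 5, 2010.
The period was tolled for 307 days by the written tolling agreement (May 21, 2010 to March 24, 2011), pushing the deadline to October 8, 2011.
Because the pending related arbitration ran from June 10, 2011 to May 8, 2012, the deadline is extended by 333 days to September 5, 2012.
The pending criminal prosecution from July 23, 2012 to September 25, 2012 tolled the period for 64 days, extending the deadline to November 8, 2012.
The other events in the timeline have no effect on the limitation period under the stated rules.
Achebe filed on October 6, 2012, before the November 8, 2012 deadline, so the action is timely.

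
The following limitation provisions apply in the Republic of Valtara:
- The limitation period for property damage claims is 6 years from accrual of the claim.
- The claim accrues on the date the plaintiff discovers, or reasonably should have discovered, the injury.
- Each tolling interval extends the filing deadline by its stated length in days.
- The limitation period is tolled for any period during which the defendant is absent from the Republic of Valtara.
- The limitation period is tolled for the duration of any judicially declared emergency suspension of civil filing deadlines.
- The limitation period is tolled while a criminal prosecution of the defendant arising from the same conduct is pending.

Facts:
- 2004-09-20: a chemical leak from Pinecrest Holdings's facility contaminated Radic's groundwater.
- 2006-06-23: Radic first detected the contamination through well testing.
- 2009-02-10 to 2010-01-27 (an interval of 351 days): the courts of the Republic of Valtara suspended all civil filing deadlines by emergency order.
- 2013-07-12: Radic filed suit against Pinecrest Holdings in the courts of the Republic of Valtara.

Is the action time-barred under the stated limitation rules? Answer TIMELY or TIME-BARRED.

The claim did not accrue until Radic discovered the injury on 2006-06-23; the 2004-09-20 act date does not start the clock under the stated rule.
Adding the 6 years base period to 2006-06-23 gives a deadline of 2012-06-23, before any tolling.
The emergency suspension of filing deadlines from 2009-02-10 to 2010-01-27 tolled the period for 351 days, extending the deadline to 2013-06-09.
Radic filed on 2013-07-12, after the 2013-06-09 deadline, so the action is time-barred.

TIME-BARRED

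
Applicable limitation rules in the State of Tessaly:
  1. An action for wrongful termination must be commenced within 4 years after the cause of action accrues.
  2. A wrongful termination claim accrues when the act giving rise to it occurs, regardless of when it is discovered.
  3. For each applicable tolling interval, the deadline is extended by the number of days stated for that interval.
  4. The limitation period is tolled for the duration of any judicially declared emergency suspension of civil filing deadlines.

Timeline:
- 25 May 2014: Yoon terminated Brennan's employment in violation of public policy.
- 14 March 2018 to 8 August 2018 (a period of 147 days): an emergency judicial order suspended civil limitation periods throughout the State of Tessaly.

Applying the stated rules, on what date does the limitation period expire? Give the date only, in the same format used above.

The limitation period began to run on 25 May 2014.
4 years from 25 May 2014 is 25 May 2018.
The emergency suspension of filing deadlines from 14 March 2018 to 8 August 2018 tolled the period for 147 days, extending the deadline to 19 October 2018.

19 October 2018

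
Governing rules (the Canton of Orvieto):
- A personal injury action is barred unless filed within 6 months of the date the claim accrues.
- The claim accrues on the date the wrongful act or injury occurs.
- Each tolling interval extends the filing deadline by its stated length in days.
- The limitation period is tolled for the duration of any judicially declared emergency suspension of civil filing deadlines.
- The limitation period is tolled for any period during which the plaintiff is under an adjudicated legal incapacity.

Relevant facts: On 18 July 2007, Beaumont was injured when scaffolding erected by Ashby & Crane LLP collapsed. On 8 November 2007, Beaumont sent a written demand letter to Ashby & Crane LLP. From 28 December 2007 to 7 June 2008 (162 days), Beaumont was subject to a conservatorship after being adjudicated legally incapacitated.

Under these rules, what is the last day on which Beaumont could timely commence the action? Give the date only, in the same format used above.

28 June 2008

The claim accrued on 18 July 2007, the date of the act.
6 months from 18 July 2007 is 18 January 2008.
Because the plaintiff's legal incapacity ran from 28 December 2007 to 7 June 2008, the deadline is extended by 162 days to 28 June 2008.
None of the other events listed affects the running of the period under the stated rules.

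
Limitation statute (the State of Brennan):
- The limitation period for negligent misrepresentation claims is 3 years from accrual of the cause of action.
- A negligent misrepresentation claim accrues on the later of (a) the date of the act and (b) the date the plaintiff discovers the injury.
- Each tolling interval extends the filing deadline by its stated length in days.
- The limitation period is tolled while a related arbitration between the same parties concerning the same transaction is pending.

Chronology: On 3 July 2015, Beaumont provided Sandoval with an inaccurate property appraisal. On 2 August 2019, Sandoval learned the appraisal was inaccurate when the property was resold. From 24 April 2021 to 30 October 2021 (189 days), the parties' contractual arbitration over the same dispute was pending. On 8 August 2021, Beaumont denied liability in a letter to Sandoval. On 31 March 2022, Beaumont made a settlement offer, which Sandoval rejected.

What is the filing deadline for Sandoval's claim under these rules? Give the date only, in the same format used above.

7 February 2023

Because discovery on 2 August 2019 post-dates the 3 July 2015 act, accrual under the later-of rule falls on 2 August 2019.
Adding the 3 years base period to 2 August 2019 gives a deadline of 2 August 2022, before any tolling.
The pending related arbitration from 24 April 2021 to 30 October 2021 tolled the period for 189 days, extending the deadline to 7 February 2023.
None of the other events listed affects the running of the period under the stated rules.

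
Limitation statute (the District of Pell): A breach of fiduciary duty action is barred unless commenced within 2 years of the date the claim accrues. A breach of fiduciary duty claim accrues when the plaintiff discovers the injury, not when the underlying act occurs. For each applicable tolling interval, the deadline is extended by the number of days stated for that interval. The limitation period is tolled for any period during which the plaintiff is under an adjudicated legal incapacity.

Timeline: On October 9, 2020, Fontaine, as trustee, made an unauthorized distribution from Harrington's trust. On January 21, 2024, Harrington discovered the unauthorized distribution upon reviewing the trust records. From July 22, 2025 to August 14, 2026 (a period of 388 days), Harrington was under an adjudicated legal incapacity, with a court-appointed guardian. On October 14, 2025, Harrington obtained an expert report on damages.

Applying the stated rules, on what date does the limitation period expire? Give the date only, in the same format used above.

February 13, 2027

Accrual is tied to discovery, so the period began on January 21, 2024 rather than on October 9, 2020 when the act occurred.
2 years from January 21, 2024 is January 21, 2026.
Because the plaintiff's legal incapacity ran from July 22, 2025 to August 14, 2026, the deadline is extended by 388 days to February 13, 2027.
The other events in the timeline have no effect on the limitation period under the stated rules.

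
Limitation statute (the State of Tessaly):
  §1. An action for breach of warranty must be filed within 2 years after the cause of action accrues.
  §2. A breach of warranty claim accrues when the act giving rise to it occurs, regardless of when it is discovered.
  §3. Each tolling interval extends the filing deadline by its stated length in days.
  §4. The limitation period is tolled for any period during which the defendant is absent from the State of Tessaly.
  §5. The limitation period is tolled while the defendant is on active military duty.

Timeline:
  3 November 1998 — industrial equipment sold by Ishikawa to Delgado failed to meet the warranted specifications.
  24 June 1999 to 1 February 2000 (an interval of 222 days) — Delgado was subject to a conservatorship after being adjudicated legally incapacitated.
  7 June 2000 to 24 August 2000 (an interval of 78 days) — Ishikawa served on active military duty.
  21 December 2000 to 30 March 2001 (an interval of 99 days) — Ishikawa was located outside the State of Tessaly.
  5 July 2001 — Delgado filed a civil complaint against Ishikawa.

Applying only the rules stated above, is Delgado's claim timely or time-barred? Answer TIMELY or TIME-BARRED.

TIME-BARRED

The limitation period began to run on 3 November 1998.
2 years from 3 November 1998 is 3 November 2000.
The defendant's active military service from 7 June 2000 to 24 August 2000 tolled the period for 78 days, extending the deadline to 20 January 2001.
The defendant's absence from the jurisdiction from 21 December 2000 to 30 March 2001 tolled the period for 99 days, extending the deadline to 29 April 2001.
No stated provision tolls the period for the plaintiff's incapacity, so the interval from 24 June 1999 to 1 February 2000 has no effect on the deadline.
Filing on 5 July 2001 missed the 29 April 2001 deadline — the action is time-barred.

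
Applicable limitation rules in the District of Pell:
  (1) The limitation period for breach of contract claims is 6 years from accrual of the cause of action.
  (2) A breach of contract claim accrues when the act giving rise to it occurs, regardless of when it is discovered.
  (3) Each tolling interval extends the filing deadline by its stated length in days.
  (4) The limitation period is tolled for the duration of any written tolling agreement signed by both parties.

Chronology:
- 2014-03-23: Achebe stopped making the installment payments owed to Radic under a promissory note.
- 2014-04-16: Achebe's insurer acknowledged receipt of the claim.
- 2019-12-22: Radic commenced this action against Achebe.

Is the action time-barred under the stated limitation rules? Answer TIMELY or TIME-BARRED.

The claim accrued on 2014-03-23, when the wrongful act occurred.
The untolled deadline — 6 years after 2014-03-23 — is 2020-03-23.
None of the other events listed affects the running of the period under the stated rules.
The 2019-12-22 filing precedes the 2020-03-23 deadline; the claim is timely.

TIMELY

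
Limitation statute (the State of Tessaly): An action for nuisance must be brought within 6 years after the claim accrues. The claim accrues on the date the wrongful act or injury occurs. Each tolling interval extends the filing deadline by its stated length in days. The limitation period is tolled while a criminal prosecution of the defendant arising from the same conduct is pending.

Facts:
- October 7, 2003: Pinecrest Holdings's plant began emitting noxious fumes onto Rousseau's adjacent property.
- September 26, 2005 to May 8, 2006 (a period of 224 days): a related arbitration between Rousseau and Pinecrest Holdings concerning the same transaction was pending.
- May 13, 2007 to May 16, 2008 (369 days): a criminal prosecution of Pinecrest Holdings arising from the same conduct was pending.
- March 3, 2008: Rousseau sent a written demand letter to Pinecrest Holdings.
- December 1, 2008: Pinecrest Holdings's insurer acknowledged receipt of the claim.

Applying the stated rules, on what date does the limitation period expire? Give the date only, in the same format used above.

October 11, 2010

The claim accrued on October 7, 2003, the date of the act.
Adding the 6 years base period to October 7, 2003 gives a deadline of October 7, 2009, before any tolling.
The pending criminal prosecution from May 13, 2007 to May 16, 2008 tolled the period for 369 days, extending the deadline to October 11, 2010.
Although a pending arbitration ran from September 26, 2005 to May 8, 2006, the stated rules do not make that a tolling event, so it is disregarded.
The other events in the timeline have no effect on the limitation period under the stated rules.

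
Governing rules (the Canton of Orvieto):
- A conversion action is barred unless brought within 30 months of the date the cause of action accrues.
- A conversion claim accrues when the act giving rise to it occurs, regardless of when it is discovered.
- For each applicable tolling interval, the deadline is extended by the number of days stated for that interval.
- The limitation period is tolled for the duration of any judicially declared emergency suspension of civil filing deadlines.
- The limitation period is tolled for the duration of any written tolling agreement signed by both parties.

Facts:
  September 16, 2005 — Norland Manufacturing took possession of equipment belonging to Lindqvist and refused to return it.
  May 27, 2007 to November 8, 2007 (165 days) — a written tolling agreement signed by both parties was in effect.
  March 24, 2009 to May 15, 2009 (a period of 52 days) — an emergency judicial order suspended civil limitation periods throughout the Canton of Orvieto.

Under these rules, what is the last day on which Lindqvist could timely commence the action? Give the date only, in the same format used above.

The limitation period began to run on September 16, 2005.
The untolled deadline — 30 months after September 16, 2005 — is March 16, 2008.
Because the written tolling agreement ran from May 27, 2007 to November 8, 2007, the deadline is extended by 165 days to August 28, 2008.
By the time the emergency suspension of filing deadlines began on March 24, 2009, the limitation period had already expired on August 28, 2008; that interval cannot revive it.

August 28, 2008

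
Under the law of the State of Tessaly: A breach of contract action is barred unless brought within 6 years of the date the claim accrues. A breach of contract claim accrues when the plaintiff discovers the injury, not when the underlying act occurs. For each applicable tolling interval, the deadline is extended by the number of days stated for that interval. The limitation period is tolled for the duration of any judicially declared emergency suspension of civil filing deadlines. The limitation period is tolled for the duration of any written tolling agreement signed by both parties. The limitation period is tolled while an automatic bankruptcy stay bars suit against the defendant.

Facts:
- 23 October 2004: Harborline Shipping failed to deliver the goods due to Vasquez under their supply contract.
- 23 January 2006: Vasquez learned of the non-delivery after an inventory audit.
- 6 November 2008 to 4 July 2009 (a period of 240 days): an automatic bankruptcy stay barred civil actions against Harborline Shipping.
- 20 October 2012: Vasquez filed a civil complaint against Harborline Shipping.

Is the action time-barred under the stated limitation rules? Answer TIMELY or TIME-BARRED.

Under the discovery rule, the claim accrued on 23 January 2006, when Vasquez discovered the injury — not on the 23 October 2004 date of the underlying act.
The untolled deadline — 6 years after 23 January 2006 — is 23 January 2012.
Because the automatic bankruptcy stay ran from 6 November 2008 to 4 July 2009, the deadline is extended by 240 days to 19 September 2012.
Filing on 20 October 2012 missed the 19 September 2012 deadline — the action is time-barred.

TIME-BARRED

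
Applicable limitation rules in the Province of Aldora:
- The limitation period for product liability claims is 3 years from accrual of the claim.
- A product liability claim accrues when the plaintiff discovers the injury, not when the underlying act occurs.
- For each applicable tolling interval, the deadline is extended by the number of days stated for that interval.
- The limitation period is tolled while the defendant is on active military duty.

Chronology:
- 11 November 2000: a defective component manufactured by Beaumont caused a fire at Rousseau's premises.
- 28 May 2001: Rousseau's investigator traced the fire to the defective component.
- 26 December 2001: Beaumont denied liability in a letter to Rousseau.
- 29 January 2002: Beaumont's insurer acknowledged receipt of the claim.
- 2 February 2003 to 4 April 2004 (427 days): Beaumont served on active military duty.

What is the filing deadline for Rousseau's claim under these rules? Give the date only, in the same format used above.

29 July 2005

Under the discovery rule, the claim accrued on 28 May 2001, when Rousseau discovered the injury — not on the 11 November 2000 date of the underlying act.
3 years from 28 May 2001 is 28 May 2004.
The period was tolled for 427 days by the defendant's active military service (2 February 2003 to 4 April 2004), pushing the deadline to 29 July 2005.
The other events in the timeline have no effect on the limitation period under the stated rules.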